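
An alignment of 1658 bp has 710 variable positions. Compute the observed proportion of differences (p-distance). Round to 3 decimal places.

0.428

p = 710/1658 = 0.428226… ≈ 0.428 (to 3 d.p.).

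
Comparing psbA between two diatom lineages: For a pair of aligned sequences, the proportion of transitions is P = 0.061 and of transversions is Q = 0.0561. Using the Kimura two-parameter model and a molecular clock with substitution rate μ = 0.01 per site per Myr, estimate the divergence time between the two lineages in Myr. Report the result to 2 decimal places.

Under the Kimura two-parameter model, d = −½ ln(1 − 2P − Q) − ¼ ln(1 − 2Q).
1 − 2P − Q = 0.8219, giving −½ ln(0.8219) = 0.098068.
1 − 2Q = 0.8878, giving −¼ ln(0.8878) = 0.029752.
d = 0.098068 + 0.029752 = 0.127820.
Under a molecular clock d = 2μt, so t = d/(2μ) = 0.127820 / (2 × 0.01) = 6.39 Myr.

6.39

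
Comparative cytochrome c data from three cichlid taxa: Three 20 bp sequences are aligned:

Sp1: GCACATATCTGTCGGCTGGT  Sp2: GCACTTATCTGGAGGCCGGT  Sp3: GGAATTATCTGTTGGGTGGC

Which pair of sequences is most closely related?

Sp1–Sp2: 4/20 differ, p = 0.200, d = 0.233.
Sp1–Sp3: 6/20 differ, p = 0.300, d = 0.383.
Sp2–Sp3: 7/20 differ, p = 0.350, d = 0.471.
The smallest distance is between Sp1 and Sp2.

Sp1 and Sp2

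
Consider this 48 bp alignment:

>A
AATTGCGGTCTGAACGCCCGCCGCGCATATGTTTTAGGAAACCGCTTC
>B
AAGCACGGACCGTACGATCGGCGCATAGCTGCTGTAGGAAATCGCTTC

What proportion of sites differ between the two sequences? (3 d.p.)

0.333

The sequences differ at 16 of 48 positions.
p = 16/48 = 0.333333… ≈ 0.333 (to 3 d.p.).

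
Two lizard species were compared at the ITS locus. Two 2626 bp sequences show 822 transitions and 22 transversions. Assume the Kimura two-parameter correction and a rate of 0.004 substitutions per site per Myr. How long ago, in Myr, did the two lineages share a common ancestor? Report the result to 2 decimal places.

P = 822/2626 ≈ 0.313024 and Q = 22/2626 ≈ 0.008378.
Under the Kimura two-parameter model, d = −½ ln(1 − 2P − Q) − ¼ ln(1 − 2Q).
1 − 2P − Q = 0.365574, giving −½ ln(0.365574) = 0.503143.
1 − 2Q = 0.983244, giving −¼ ln(0.983244) = 0.004224.
d = 0.503143 + 0.004224 = 0.507367.
Under a molecular clock d = 2μt, so t = d/(2μ) = 0.507367 / (2 × 0.004) = 63.42 Myr.

63.42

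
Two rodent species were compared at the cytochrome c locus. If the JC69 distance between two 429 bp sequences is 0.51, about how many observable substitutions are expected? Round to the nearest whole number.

159

Invert JC69: p = (3/4)(1 − e^(−4d/3)) = 0.75 × (1 − e^(-0.68)) = 0.75 × (1 − 0.506617) = 0.370037.
Expected differing sites = pL ≈ 0.370037 × 429 = 158.745873 ≈ 159.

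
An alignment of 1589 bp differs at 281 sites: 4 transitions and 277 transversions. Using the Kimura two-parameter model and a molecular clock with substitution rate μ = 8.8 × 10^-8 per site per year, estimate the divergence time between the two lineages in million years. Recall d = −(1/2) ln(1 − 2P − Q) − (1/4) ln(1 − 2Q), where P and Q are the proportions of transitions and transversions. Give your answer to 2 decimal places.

P = 4/1589 ≈ 0.002517 and Q = 277/1589 ≈ 0.174323.
Under the Kimura two-parameter model, d = −½ ln(1 − 2P − Q) − ¼ ln(1 − 2Q).
1 − 2P − Q = 0.820643, giving −½ ln(0.820643) = 0.098834.
1 − 2Q = 0.651354, giving −¼ ln(0.651354) = 0.107176.
d = 0.098834 + 0.107176 = 0.206010.
Under a molecular clock d = 2μt, so t = d/(2μ) = 0.206010 / (2 × 8.8 × 10^-8) = 1.17 million years.

1.17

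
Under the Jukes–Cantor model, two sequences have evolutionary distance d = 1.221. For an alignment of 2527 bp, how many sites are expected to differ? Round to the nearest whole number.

1523

Invert JC69: p = (3/4)(1 − e^(−4d/3)) = 0.75 × (1 − e^(-1.628)) = 0.75 × (1 − 0.196322) = 0.602759.
Expected differing sites = pL ≈ 0.602759 × 2527 = 1523.171993 ≈ 1523.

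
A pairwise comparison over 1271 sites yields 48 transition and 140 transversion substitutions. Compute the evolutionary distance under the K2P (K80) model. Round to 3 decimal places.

P = 48/1271 ≈ 0.037766 and Q = 140/1271 ≈ 0.110149.
Under the Kimura two-parameter model, d = −½ ln(1 − 2P − Q) − ¼ ln(1 − 2Q).
1 − 2P − Q = 0.814319, giving −½ ln(0.814319) = 0.102702.
1 − 2Q = 0.779702, giving −¼ ln(0.779702) = 0.062211.
d = 0.102702 + 0.062211 = 0.164913.

0.165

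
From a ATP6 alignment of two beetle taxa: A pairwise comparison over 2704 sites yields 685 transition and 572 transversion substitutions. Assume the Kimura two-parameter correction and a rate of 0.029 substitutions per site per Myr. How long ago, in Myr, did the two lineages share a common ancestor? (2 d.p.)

13.29

P = 685/2704 ≈ 0.253328 and Q = 572/2704 ≈ 0.211538.
Under the Kimura two-parameter model, d = −½ ln(1 − 2P − Q) − ¼ ln(1 − 2Q).
1 − 2P − Q = 0.281806, giving −½ ln(0.281806) = 0.633268.
1 − 2Q = 0.576924, giving −¼ ln(0.576924) = 0.137511.
d = 0.633268 + 0.137511 = 0.770779.
Under a molecular clock d = 2μt, so t = d/(2μ) = 0.770779 / (2 × 0.029) = 13.29 Myr.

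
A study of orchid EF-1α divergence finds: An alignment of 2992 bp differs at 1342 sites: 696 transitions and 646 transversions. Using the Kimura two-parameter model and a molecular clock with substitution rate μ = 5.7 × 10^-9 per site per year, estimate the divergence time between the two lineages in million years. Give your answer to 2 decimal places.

62.53

P = 696/2992 ≈ 0.23262 and Q = 646/2992 ≈ 0.215909.
Under the Kimura two-parameter model, d = −½ ln(1 − 2P − Q) − ¼ ln(1 − 2Q).
1 − 2P − Q = 0.318851, giving −½ ln(0.318851) = 0.571516.
1 − 2Q = 0.568182, giving −¼ ln(0.568182) = 0.141328.
d = 0.571516 + 0.141328 = 0.712844.
Under a molecular clock d = 2μt, so t = d/(2μ) = 0.712844 / (2 × 5.7 × 10^-9) = 62.53 million years.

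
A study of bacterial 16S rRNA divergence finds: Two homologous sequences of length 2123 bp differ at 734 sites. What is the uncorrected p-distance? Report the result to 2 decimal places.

0.35

p = 734/2123 = 0.345737… ≈ 0.35 (to 2 d.p.).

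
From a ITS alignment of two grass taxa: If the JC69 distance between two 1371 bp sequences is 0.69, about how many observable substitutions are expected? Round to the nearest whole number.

618

Invert JC69: p = (3/4)(1 − e^(−4d/3)) = 0.75 × (1 − e^(-0.92)) = 0.75 × (1 − 0.398519) = 0.451111.
Expected differing sites = pL ≈ 0.451111 × 1371 = 618.473181 ≈ 618.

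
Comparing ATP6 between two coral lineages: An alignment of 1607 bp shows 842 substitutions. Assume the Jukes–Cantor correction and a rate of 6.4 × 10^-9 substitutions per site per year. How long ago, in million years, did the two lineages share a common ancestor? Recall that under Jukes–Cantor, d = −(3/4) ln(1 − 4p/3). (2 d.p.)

p = 842/1607 ≈ 0.523958.
d = −(3/4) ln(1 − 4p/3) = −0.75 ln(1 − 0.698611) = −0.75 ln(0.301389)
  = −0.75 × (-1.199353) = 0.899515 substitutions/site.
Under a molecular clock d = 2μt, so t = d/(2μ) = 0.899515 / (2 × 6.4 × 10^-9) = 70.27 million years.

70.27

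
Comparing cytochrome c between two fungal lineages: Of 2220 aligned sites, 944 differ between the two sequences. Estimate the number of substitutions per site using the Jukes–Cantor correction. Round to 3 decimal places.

p = 944/2220 ≈ 0.425225.
d = −(3/4) ln(1 − 4p/3) = −0.75 ln(1 − 0.566967) = −0.75 ln(0.433033)
  = −0.75 × (-0.836941) = 0.627706 substitutions/site.

0.628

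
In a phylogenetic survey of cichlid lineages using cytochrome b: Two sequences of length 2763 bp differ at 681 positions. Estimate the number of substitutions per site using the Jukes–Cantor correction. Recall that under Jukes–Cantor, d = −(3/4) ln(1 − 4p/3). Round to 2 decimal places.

p = 681/2763 ≈ 0.246471.
d = −(3/4) ln(1 − 4p/3) = −0.75 ln(1 − 0.328628) = −0.75 ln(0.671372)
  = −0.75 × (-0.398432) = 0.298824 substitutions/site.

0.30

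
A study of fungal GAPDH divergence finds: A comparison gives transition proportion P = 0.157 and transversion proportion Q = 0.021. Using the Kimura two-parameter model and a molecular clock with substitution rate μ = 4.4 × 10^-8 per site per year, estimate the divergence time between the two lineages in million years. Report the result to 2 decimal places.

2.44

Under the Kimura two-parameter model, d = −½ ln(1 − 2P − Q) − ¼ ln(1 − 2Q).
1 − 2P − Q = 0.665, giving −½ ln(0.665) = 0.203984.
1 − 2Q = 0.958, giving −¼ ln(0.958) = 0.010727.
d = 0.203984 + 0.010727 = 0.214711.
Under a molecular clock d = 2μt, so t = d/(2μ) = 0.214711 / (2 × 4.4 × 10^-8) = 2.44 million years.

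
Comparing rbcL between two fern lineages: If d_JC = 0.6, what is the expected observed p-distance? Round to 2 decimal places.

0.41

p = (3/4)(1 − e^(−4d/3)) = 0.75 × (1 − e^(-0.8)) = 0.75 × (1 − 0.449329) = 0.413003.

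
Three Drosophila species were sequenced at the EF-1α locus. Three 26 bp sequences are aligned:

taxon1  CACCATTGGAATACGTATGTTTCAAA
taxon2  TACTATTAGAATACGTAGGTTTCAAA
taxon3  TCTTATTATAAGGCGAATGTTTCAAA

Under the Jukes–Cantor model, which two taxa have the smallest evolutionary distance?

taxon1 and taxon2

taxon1–taxon2: 4/26 differ, p = 0.154, d = 0.172.
taxon1–taxon3: 9/26 differ, p = 0.346, d = 0.464.
taxon2–taxon3: 7/26 differ, p = 0.269, d = 0.334.
The smallest distance is between taxon1 and taxon2.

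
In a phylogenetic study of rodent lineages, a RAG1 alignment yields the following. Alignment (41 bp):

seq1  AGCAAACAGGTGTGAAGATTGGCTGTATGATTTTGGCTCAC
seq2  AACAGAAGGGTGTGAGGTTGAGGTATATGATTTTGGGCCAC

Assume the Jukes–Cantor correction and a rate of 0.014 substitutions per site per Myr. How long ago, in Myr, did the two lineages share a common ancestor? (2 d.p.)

The sequences differ at 12 of 41 sites, so p = 12/41 ≈ 0.292683.
d = −(3/4) ln(1 − 4p/3) = −0.75 ln(1 − 0.390244) = −0.75 ln(0.609756)
  = −0.75 × (-0.494696) = 0.371022 substitutions/site.
Under a molecular clock d = 2μt, so t = d/(2μ) = 0.371022 / (2 × 0.014) = 13.25 Myr.

13.25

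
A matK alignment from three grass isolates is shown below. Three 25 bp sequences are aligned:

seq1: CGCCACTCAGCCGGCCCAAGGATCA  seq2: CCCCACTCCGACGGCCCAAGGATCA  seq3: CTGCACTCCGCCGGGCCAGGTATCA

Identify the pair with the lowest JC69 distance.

seq1 and seq2

seq1–seq2: 3/25 differ, p = 0.120, d = 0.131.
seq1–seq3: 6/25 differ, p = 0.240, d = 0.289.
seq2–seq3: 6/25 differ, p = 0.240, d = 0.289.
The smallest distance is between seq1 and seq2.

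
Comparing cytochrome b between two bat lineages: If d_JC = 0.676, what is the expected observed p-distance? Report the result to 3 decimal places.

0.445

p = (3/4)(1 − e^(−4d/3)) = 0.75 × (1 − e^(-0.901333)) = 0.75 × (1 − 0.406028) = 0.445479.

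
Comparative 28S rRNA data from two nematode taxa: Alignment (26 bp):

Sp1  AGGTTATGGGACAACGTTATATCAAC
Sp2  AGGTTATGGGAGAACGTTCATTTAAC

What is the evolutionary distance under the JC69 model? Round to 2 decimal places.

0.22

The sequences differ at 5 of 26 sites (12, 19, 20, 21, 23), so p = 5/26 ≈ 0.192308.
d = −(3/4) ln(1 − 4p/3) = −0.75 ln(1 − 0.256411) = −0.75 ln(0.743589)
  = −0.75 × (-0.296267) = 0.222200 substitutions/site.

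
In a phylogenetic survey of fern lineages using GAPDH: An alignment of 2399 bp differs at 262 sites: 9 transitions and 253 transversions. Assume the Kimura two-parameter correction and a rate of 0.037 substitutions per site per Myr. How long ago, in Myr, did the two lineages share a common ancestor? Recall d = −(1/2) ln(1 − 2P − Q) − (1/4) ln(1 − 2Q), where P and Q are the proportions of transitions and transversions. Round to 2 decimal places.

1.61

P = 9/2399 ≈ 0.003752 and Q = 253/2399 ≈ 0.105461.
Under the Kimura two-parameter model, d = −½ ln(1 − 2P − Q) − ¼ ln(1 − 2Q).
1 − 2P − Q = 0.887035, giving −½ ln(0.887035) = 0.059935.
1 − 2Q = 0.789078, giving −¼ ln(0.789078) = 0.059223.
d = 0.059935 + 0.059223 = 0.119158.
Under a molecular clock d = 2μt, so t = d/(2μ) = 0.119158 / (2 × 0.037) = 1.61 Myr.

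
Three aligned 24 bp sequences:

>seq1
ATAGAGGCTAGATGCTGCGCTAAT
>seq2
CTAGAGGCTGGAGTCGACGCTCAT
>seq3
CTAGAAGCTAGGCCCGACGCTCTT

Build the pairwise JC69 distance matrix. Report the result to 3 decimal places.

d(seq1,seq2) = 0.369, d(seq1,seq3) = 0.520, d(seq2,seq3) = 0.304

seq1–seq2: 7/24 sites differ → p ≈ 0.291667, d = −0.75 ln(1 − 0.388889) = 0.369358 ≈ 0.369.
seq1–seq3: 9/24 sites differ → p = 0.375, d = −0.75 ln(1 − 0.5) = 0.519860 ≈ 0.520.
seq2–seq3: 6/24 sites differ → p = 0.25, d = −0.75 ln(1 − 0.333333) = 0.304098 ≈ 0.304.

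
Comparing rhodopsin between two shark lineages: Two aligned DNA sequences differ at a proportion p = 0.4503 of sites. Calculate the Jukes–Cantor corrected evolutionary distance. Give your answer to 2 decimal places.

d = −(3/4) ln(1 − 4p/3) = −0.75 ln(1 − 0.6004) = −0.75 ln(0.3996)
  = −0.75 × (-0.917291) = 0.687968 substitutions/site.

0.69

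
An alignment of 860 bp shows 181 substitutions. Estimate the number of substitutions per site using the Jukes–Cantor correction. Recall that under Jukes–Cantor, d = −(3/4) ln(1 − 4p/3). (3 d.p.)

p = 181/860 ≈ 0.210465.
d = −(3/4) ln(1 − 4p/3) = −0.75 ln(1 − 0.28062) = −0.75 ln(0.71938)
  = −0.75 × (-0.329366) = 0.247025 substitutions/site.

0.247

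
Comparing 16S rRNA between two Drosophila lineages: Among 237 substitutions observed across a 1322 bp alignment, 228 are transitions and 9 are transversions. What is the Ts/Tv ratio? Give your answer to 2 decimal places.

25.33

R = 228/9 = 25.333333… ≈ 25.33 (to 2 d.p.).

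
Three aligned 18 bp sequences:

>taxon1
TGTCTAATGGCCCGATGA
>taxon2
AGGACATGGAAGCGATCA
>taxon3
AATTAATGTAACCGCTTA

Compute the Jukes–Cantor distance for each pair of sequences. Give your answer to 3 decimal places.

d(taxon1,taxon2) = 1.012, d(taxon1,taxon3) = 1.265, d(taxon2,taxon3) = 0.673

taxon1–taxon2: 10/18 sites differ → p ≈ 0.555556, d = −0.75 ln(1 − 0.740741) = 1.012446 ≈ 1.012.
taxon1–taxon3: 11/18 sites differ → p ≈ 0.611111, d = −0.75 ln(1 − 0.814815) = 1.264800 ≈ 1.265.
taxon2–taxon3: 8/18 sites differ → p ≈ 0.444444, d = −0.75 ln(1 − 0.592592) = 0.673455 ≈ 0.673.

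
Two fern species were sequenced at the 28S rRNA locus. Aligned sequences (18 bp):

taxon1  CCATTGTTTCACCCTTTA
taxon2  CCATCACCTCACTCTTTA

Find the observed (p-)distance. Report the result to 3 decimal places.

The sequences differ at 5 of 18 positions (sites 5, 6, 7, 8, 13).
p = 5/18 = 0.277777… ≈ 0.278 (to 3 d.p.).

0.278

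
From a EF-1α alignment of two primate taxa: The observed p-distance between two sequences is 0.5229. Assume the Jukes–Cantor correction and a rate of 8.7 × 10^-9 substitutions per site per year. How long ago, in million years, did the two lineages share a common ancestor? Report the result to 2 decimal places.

51.49

d = −(3/4) ln(1 − 4p/3) = −0.75 ln(1 − 0.6972) = −0.75 ln(0.3028)
  = −0.75 × (-1.194683) = 0.896012 substitutions/site.
Under a molecular clock d = 2μt, so t = d/(2μ) = 0.896012 / (2 × 8.7 × 10^-9) = 51.49 million years.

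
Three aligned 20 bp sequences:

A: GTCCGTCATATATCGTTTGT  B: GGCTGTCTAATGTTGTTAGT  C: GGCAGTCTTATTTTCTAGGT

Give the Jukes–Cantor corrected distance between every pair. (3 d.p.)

A–B: 7/20 sites differ → p = 0.35, d = −0.75 ln(1 − 0.466667) = 0.471457 ≈ 0.471.
A–C: 8/20 sites differ → p = 0.4, d = −0.75 ln(1 − 0.533333) = 0.571605 ≈ 0.572.
B–C: 6/20 sites differ → p = 0.3, d = −0.75 ln(1 − 0.4) = 0.383119 ≈ 0.383.

d(A,B) = 0.471, d(A,C) = 0.572, d(B,C) = 0.383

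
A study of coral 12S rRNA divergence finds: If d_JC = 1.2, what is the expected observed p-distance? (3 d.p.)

0.599

p = (3/4)(1 − e^(−4d/3)) = 0.75 × (1 − e^(-1.6)) = 0.75 × (1 − 0.201897) = 0.598577.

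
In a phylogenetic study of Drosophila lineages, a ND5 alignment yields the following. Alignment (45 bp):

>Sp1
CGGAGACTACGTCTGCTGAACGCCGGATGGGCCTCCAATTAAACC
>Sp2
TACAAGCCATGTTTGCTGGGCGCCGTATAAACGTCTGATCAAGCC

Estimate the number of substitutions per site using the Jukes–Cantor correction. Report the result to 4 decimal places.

The sequences differ at 19 of 45 sites, so p = 19/45 ≈ 0.422222.
d = −(3/4) ln(1 − 4p/3) = −0.75 ln(1 − 0.562963) = −0.75 ln(0.437037)
  = −0.75 × (-0.827737) = 0.620803 substitutions/site.

0.6208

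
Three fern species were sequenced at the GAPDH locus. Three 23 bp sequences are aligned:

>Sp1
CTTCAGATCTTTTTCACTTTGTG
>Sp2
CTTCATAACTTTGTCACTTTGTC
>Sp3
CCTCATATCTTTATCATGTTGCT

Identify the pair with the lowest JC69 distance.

Sp1–Sp2: 4/23 differ, p = 0.174, d = 0.198.
Sp1–Sp3: 7/23 differ, p = 0.304, d = 0.390.
Sp2–Sp3: 7/23 differ, p = 0.304, d = 0.390.
The smallest distance is between Sp1 and Sp2.

Sp1 and Sp2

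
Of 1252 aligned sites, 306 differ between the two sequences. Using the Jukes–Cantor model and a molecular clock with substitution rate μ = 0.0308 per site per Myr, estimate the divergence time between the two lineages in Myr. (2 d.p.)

4.80

p = 306/1252 ≈ 0.244409.
d = −(3/4) ln(1 − 4p/3) = −0.75 ln(1 − 0.325879) = −0.75 ln(0.674121)
  = −0.75 × (-0.394346) = 0.295760 substitutions/site.
Under a molecular clock d = 2μt, so t = d/(2μ) = 0.295760 / (2 × 0.0308) = 4.80 Myr.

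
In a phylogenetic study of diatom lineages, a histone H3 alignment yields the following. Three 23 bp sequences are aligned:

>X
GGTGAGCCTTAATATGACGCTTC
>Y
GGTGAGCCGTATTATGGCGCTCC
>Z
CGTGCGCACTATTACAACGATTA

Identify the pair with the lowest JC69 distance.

X and Y

X–Y: 4/23 differ, p = 0.174, d = 0.198.
X–Z: 9/23 differ, p = 0.391, d = 0.553.
Y–Z: 10/23 differ, p = 0.435, d = 0.650.
The smallest distance is between X and Y.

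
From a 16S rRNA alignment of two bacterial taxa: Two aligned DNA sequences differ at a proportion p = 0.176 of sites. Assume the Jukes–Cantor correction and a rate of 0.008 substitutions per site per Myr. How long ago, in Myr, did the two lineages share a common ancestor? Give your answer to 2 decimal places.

12.54

d = −(3/4) ln(1 − 4p/3) = −0.75 ln(1 − 0.234667) = −0.75 ln(0.765333)
  = −0.75 × (-0.267444) = 0.200583 substitutions/site.
Under a molecular clock d = 2μt, so t = d/(2μ) = 0.200583 / (2 × 0.008) = 12.54 Myr.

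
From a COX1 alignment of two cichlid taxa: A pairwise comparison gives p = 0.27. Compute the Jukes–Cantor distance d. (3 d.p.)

d = −(3/4) ln(1 − 4p/3) = −0.75 ln(1 − 0.36) = −0.75 ln(0.64)
  = −0.75 × (-0.446287) = 0.334715 substitutions/site.

0.335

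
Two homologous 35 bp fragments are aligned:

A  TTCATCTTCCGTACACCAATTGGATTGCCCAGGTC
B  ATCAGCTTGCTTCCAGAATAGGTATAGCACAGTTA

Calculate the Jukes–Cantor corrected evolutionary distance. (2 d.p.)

The sequences differ at 15 of 35 sites, so p = 15/35 ≈ 0.428571.
d = −(3/4) ln(1 − 4p/3) = −0.75 ln(1 − 0.571428) = −0.75 ln(0.428572)
  = −0.75 × (-0.847297) = 0.635473 substitutions/site.

0.64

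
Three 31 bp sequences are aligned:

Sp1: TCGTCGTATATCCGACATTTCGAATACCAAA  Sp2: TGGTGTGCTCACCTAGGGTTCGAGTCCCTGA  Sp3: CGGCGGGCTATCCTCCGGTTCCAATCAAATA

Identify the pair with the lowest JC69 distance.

Sp1–Sp2: 15/31 differ, p = 0.484, d = 0.777.
Sp1–Sp3: 15/31 differ, p = 0.484, d = 0.777.
Sp2–Sp3: 13/31 differ, p = 0.419, d = 0.614.
The smallest distance is between Sp2 and Sp3.

Sp2 and Sp3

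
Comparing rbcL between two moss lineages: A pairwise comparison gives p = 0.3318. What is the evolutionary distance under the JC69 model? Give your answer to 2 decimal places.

d = −(3/4) ln(1 − 4p/3) = −0.75 ln(1 − 0.4424) = −0.75 ln(0.5576)
  = −0.75 × (-0.584113) = 0.438085 substitutions/site.

0.44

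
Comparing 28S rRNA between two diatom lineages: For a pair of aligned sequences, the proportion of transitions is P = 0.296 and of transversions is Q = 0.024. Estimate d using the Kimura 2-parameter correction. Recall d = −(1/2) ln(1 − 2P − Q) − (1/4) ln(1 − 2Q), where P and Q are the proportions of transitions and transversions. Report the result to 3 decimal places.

0.491

Under the Kimura two-parameter model, d = −½ ln(1 − 2P − Q) − ¼ ln(1 − 2Q).
1 − 2P − Q = 0.384, giving −½ ln(0.384) = 0.478556.
1 − 2Q = 0.952, giving −¼ ln(0.952) = 0.012298.
d = 0.478556 + 0.012298 = 0.490854.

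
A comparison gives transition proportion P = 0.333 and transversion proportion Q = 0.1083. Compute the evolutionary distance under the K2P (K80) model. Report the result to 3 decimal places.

0.805

Under the Kimura two-parameter model, d = −½ ln(1 − 2P − Q) − ¼ ln(1 − 2Q).
1 − 2P − Q = 0.2257, giving −½ ln(0.2257) = 0.744274.
1 − 2Q = 0.7834, giving −¼ ln(0.7834) = 0.061028.
d = 0.744274 + 0.061028 = 0.805302.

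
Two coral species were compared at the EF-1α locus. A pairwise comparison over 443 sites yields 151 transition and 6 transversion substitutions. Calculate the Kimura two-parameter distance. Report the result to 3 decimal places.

P = 151/443 ≈ 0.340858 and Q = 6/443 ≈ 0.013544.
Under the Kimura two-parameter model, d = −½ ln(1 − 2P − Q) − ¼ ln(1 − 2Q).
1 − 2P − Q = 0.30474, giving −½ ln(0.30474) = 0.594148.
1 − 2Q = 0.972912, giving −¼ ln(0.972912) = 0.006865.
d = 0.594148 + 0.006865 = 0.601013.

0.601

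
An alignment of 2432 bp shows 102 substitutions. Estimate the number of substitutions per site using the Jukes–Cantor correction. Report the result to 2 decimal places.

p = 102/2432 ≈ 0.041941.
d = −(3/4) ln(1 − 4p/3) = −0.75 ln(1 − 0.055921) = −0.75 ln(0.944079)
  = −0.75 × (-0.057545) = 0.043159 substitutions/site.

0.04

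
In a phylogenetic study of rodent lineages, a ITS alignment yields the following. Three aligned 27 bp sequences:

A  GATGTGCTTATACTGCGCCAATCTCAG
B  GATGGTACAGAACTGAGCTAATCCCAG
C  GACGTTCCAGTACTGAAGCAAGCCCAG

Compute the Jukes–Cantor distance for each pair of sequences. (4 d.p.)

A–B: 10/27 sites differ → p ≈ 0.37037, d = −0.75 ln(1 − 0.493827) = 0.510658 ≈ 0.5107.
A–C: 10/27 sites differ → p ≈ 0.37037, d = −0.75 ln(1 − 0.493827) = 0.510658 ≈ 0.5107.
B–C: 8/27 sites differ → p ≈ 0.296296, d = −0.75 ln(1 − 0.395061) = 0.376971 ≈ 0.3770.

d(A,B) = 0.5107, d(A,C) = 0.5107, d(B,C) = 0.3770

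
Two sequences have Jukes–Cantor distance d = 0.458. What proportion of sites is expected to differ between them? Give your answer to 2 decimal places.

0.34

p = (3/4)(1 − e^(−4d/3)) = 0.75 × (1 − e^(-0.610667)) = 0.75 × (1 − 0.542989) = 0.342758.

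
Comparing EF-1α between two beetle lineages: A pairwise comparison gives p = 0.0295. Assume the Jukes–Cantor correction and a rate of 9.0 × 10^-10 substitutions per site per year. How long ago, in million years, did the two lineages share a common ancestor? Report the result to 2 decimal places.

16.72

d = −(3/4) ln(1 − 4p/3) = −0.75 ln(1 − 0.039333) = −0.75 ln(0.960667)
  = −0.75 × (-0.040127) = 0.030095 substitutions/site.
Under a molecular clock d = 2μt, so t = d/(2μ) = 0.030095 / (2 × 9.0 × 10^-10) = 16.72 million years.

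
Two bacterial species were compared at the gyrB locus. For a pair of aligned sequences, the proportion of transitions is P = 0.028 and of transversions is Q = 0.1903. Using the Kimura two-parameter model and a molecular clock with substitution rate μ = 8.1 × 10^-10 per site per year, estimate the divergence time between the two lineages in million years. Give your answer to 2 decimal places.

161.19

Under the Kimura two-parameter model, d = −½ ln(1 − 2P − Q) − ¼ ln(1 − 2Q).
1 − 2P − Q = 0.7537, giving −½ ln(0.7537) = 0.141380.
1 − 2Q = 0.6194, giving −¼ ln(0.6194) = 0.119751.
d = 0.141380 + 0.119751 = 0.261131.
Under a molecular clock d = 2μt, so t = d/(2μ) = 0.261131 / (2 × 8.1 × 10^-10) = 161.19 million years.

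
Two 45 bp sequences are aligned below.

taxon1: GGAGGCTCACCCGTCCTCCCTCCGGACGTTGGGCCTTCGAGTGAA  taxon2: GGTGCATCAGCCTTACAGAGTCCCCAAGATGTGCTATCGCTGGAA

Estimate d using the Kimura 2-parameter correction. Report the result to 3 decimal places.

0.779

Of 45 sites, 1 differences are transitions and 19 are transversions, so P = 1/45 ≈ 0.022222 and Q = 19/45 ≈ 0.422222.
Under the Kimura two-parameter model, d = −½ ln(1 − 2P − Q) − ¼ ln(1 − 2Q).
1 − 2P − Q = 0.533334, giving −½ ln(0.533334) = 0.314304.
1 − 2Q = 0.155556, giving −¼ ln(0.155556) = 0.465187.
d = 0.314304 + 0.465187 = 0.779491.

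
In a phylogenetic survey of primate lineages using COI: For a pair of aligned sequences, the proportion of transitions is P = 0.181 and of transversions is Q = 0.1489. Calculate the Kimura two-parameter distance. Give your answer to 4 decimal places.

0.4460

Under the Kimura two-parameter model, d = −½ ln(1 − 2P − Q) − ¼ ln(1 − 2Q).
1 − 2P − Q = 0.4891, giving −½ ln(0.4891) = 0.357594.
1 − 2Q = 0.7022, giving −¼ ln(0.7022) = 0.088384.
d = 0.357594 + 0.088384 = 0.445978.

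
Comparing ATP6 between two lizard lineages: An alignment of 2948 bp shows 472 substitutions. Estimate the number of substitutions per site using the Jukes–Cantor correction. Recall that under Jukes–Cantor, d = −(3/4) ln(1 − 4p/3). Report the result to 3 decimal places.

p = 472/2948 ≈ 0.160109.
d = −(3/4) ln(1 − 4p/3) = −0.75 ln(1 − 0.213479) = −0.75 ln(0.786521)
  = −0.75 × (-0.240136) = 0.180102 substitutions/site.

0.180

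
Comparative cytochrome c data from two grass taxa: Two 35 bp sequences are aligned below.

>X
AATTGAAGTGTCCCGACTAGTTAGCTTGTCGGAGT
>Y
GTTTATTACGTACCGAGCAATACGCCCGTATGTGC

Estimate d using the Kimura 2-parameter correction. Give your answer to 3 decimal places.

1.017

Of 35 sites, 9 differences are transitions and 10 are transversions, so P = 9/35 ≈ 0.257143 and Q = 10/35 ≈ 0.285714.
Under the Kimura two-parameter model, d = −½ ln(1 − 2P − Q) − ¼ ln(1 − 2Q).
1 − 2P − Q = 0.2, giving −½ ln(0.2) = 0.804719.
1 − 2Q = 0.428572, giving −¼ ln(0.428572) = 0.211824.
d = 0.804719 + 0.211824 = 1.016543.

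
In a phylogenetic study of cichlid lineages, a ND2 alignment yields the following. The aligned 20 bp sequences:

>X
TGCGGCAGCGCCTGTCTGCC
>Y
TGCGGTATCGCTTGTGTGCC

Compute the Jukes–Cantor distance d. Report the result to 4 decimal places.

0.2326

The sequences differ at 4 of 20 sites (6, 8, 12, 16), so p = 4/20 = 0.2.
d = −(3/4) ln(1 − 4p/3) = −0.75 ln(1 − 0.266667) = −0.75 ln(0.733333)
  = −0.75 × (-0.310155) = 0.232616 substitutions/site.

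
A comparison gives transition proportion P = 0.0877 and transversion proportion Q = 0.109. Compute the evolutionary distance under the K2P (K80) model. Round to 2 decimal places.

0.23

Under the Kimura two-parameter model, d = −½ ln(1 − 2P − Q) − ¼ ln(1 − 2Q).
1 − 2P − Q = 0.7156, giving −½ ln(0.7156) = 0.167317.
1 − 2Q = 0.782, giving −¼ ln(0.782) = 0.061475.
d = 0.167317 + 0.061475 = 0.228792.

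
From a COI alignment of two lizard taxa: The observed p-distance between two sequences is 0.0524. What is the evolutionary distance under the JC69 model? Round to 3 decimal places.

0.054

d = −(3/4) ln(1 − 4p/3) = −0.75 ln(1 − 0.069867) = −0.75 ln(0.930133)
  = −0.75 × (-0.072428) = 0.054321 substitutions/site.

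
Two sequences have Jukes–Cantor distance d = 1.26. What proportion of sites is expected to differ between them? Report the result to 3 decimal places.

0.610

p = (3/4)(1 − e^(−4d/3)) = 0.75 × (1 − e^(-1.68)) = 0.75 × (1 − 0.186374) = 0.610220.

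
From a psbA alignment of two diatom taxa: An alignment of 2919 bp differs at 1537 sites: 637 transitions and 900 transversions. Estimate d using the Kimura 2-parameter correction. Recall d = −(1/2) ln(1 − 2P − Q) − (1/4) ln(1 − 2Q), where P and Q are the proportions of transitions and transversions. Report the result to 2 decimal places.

0.92

P = 637/2919 ≈ 0.218225 and Q = 900/2919 ≈ 0.308325.
Under the Kimura two-parameter model, d = −½ ln(1 − 2P − Q) − ¼ ln(1 − 2Q).
1 − 2P − Q = 0.255225, giving −½ ln(0.255225) = 0.682805.
1 − 2Q = 0.38335, giving −¼ ln(0.38335) = 0.239702.
d = 0.682805 + 0.239702 = 0.922507.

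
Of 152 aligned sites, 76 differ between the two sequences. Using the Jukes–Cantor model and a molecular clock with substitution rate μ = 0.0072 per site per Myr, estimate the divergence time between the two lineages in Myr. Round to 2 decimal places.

57.22

p = 76/152 = 0.5.
d = −(3/4) ln(1 − 4p/3) = −0.75 ln(1 − 0.666667) = −0.75 ln(0.333333)
  = −0.75 × (-1.098613) = 0.823960 substitutions/site.
Under a molecular clock d = 2μt, so t = d/(2μ) = 0.823960 / (2 × 0.0072) = 57.22 Myr.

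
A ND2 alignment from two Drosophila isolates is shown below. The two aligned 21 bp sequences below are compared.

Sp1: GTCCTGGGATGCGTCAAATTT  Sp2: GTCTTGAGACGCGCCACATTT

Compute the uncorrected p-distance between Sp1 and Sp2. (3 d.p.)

0.238

The sequences differ at 5 of 21 positions (sites 4, 7, 10, 14, 17).
p = 5/21 = 0.238095… ≈ 0.238 (to 3 d.p.).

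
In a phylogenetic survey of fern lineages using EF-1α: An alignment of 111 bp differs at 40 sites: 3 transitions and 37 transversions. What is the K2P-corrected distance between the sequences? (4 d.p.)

0.5197

P = 3/111 ≈ 0.027027 and Q = 37/111 ≈ 0.333333.
Under the Kimura two-parameter model, d = −½ ln(1 − 2P − Q) − ¼ ln(1 − 2Q).
1 − 2P − Q = 0.612613, giving −½ ln(0.612613) = 0.245011.
1 − 2Q = 0.333334, giving −¼ ln(0.333334) = 0.274653.
d = 0.245011 + 0.274653 = 0.519664.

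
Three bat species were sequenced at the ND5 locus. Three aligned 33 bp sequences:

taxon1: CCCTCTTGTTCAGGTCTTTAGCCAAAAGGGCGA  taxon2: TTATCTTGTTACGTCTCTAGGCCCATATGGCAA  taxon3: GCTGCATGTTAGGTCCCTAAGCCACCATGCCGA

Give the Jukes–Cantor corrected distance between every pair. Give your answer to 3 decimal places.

d(taxon1,taxon2) = 0.699, d(taxon1,taxon3) = 0.625, d(taxon2,taxon3) = 0.559

taxon1–taxon2: 15/33 sites differ → p ≈ 0.454545, d = −0.75 ln(1 − 0.60606) = 0.698667 ≈ 0.699.
taxon1–taxon3: 14/33 sites differ → p ≈ 0.424242, d = −0.75 ln(1 − 0.565656) = 0.625439 ≈ 0.625.
taxon2–taxon3: 13/33 sites differ → p ≈ 0.393939, d = −0.75 ln(1 − 0.525252) = 0.558728 ≈ 0.559.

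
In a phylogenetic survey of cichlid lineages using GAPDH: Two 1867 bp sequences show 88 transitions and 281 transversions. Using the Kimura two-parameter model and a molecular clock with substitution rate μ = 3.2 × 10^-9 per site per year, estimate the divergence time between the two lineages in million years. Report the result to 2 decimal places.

P = 88/1867 ≈ 0.047134 and Q = 281/1867 ≈ 0.150509.
Under the Kimura two-parameter model, d = −½ ln(1 − 2P − Q) − ¼ ln(1 − 2Q).
1 − 2P − Q = 0.755223, giving −½ ln(0.755223) = 0.140371.
1 − 2Q = 0.698982, giving −¼ ln(0.698982) = 0.089533.
d = 0.140371 + 0.089533 = 0.229904.
Under a molecular clock d = 2μt, so t = d/(2μ) = 0.229904 / (2 × 3.2 × 10^-9) = 35.92 million years.

35.92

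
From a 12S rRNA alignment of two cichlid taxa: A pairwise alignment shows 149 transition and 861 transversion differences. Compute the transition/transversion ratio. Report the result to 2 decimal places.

0.17

R = 149/861 = 0.173054… ≈ 0.17 (to 2 d.p.).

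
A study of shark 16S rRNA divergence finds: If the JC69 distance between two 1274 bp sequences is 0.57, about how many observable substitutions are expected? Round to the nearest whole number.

509

Invert JC69: p = (3/4)(1 − e^(−4d/3)) = 0.75 × (1 − e^(-0.76)) = 0.75 × (1 − 0.467666) = 0.399251.
Expected differing sites = pL ≈ 0.399251 × 1274 = 508.645774 ≈ 509.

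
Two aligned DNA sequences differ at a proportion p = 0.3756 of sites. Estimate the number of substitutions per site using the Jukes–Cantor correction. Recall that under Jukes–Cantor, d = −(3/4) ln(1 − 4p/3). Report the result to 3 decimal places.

d = −(3/4) ln(1 − 4p/3) = −0.75 ln(1 − 0.5008) = −0.75 ln(0.4992)
  = −0.75 × (-0.694748) = 0.521061 substitutions/site.

0.521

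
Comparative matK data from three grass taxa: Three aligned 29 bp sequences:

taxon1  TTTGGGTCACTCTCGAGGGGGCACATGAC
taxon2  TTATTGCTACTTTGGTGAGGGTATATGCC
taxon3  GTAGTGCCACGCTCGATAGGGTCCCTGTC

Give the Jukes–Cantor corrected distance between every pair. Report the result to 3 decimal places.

d(taxon1,taxon2) = 0.602, d(taxon1,taxon3) = 0.529, d(taxon2,taxon3) = 0.602

taxon1–taxon2: 12/29 sites differ → p ≈ 0.413793, d = −0.75 ln(1 − 0.551724) = 0.601760 ≈ 0.602.
taxon1–taxon3: 11/29 sites differ → p ≈ 0.37931, d = −0.75 ln(1 − 0.505747) = 0.528531 ≈ 0.529.
taxon2–taxon3: 12/29 sites differ → p ≈ 0.413793, d = −0.75 ln(1 − 0.551724) = 0.601760 ≈ 0.602.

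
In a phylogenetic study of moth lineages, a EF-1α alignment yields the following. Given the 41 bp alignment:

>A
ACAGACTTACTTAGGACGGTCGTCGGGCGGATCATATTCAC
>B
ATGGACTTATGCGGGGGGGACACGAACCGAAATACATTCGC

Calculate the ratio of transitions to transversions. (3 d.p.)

2.333

Transitions are A↔G and C↔T; transversions are all other mismatches.
Transitions: 14. Transversions: 6.
R = 14/6 = 2.333333… ≈ 2.333 (to 3 d.p.).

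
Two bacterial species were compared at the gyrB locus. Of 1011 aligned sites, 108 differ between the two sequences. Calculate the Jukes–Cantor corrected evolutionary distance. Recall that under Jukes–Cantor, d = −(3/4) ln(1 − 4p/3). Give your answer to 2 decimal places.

0.12

p = 108/1011 ≈ 0.106825.
d = −(3/4) ln(1 − 4p/3) = −0.75 ln(1 − 0.142433) = −0.75 ln(0.857567)
  = −0.75 × (-0.153656) = 0.115242 substitutions/site.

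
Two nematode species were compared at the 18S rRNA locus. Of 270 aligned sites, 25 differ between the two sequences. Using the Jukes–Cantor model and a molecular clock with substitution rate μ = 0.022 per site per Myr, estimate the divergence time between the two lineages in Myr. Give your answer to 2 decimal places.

2.25

p = 25/270 ≈ 0.092593.
d = −(3/4) ln(1 − 4p/3) = −0.75 ln(1 − 0.123457) = −0.75 ln(0.876543)
  = −0.75 × (-0.131770) = 0.098828 substitutions/site.
Under a molecular clock d = 2μt, so t = d/(2μ) = 0.098828 / (2 × 0.022) = 2.25 Myr.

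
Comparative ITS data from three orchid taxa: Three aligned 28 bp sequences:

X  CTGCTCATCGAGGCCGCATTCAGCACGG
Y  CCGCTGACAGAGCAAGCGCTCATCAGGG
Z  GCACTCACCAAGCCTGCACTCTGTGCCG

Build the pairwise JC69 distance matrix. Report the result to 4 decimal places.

X–Y: 11/28 sites differ → p ≈ 0.392857, d = −0.75 ln(1 − 0.523809) = 0.556452 ≈ 0.5565.
X–Z: 12/28 sites differ → p ≈ 0.428571, d = −0.75 ln(1 − 0.571428) = 0.635472 ≈ 0.6355.
Y–Z: 14/28 sites differ → p = 0.5, d = −0.75 ln(1 − 0.666667) = 0.823960 ≈ 0.8240.

d(X,Y) = 0.5565, d(X,Z) = 0.6355, d(Y,Z) = 0.8240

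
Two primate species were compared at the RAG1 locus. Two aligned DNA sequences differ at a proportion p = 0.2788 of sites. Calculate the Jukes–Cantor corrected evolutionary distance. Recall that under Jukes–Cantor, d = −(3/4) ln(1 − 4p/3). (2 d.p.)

d = −(3/4) ln(1 − 4p/3) = −0.75 ln(1 − 0.371733) = −0.75 ln(0.628267)
  = −0.75 × (-0.464790) = 0.348593 substitutions/site.

0.35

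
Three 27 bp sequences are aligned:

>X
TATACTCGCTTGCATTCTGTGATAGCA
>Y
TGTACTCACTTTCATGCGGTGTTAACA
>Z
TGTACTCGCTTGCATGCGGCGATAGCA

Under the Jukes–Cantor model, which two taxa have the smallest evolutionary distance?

X–Y: 7/27 differ, p = 0.259, d = 0.318.
X–Z: 4/27 differ, p = 0.148, d = 0.165.
Y–Z: 5/27 differ, p = 0.185, d = 0.213.
The smallest distance is between X and Z.

X and Z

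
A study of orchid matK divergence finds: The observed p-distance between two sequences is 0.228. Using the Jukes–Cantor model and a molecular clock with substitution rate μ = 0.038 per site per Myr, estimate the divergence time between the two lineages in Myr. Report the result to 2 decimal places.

d = −(3/4) ln(1 − 4p/3) = −0.75 ln(1 − 0.304) = −0.75 ln(0.696)
  = −0.75 × (-0.362406) = 0.271805 substitutions/site.
Under a molecular clock d = 2μt, so t = d/(2μ) = 0.271805 / (2 × 0.038) = 3.58 Myr.

3.58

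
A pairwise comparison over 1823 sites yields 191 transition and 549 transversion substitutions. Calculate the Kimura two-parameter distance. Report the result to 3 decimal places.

0.588

P = 191/1823 ≈ 0.104772 and Q = 549/1823 ≈ 0.301152.
Under the Kimura two-parameter model, d = −½ ln(1 − 2P − Q) − ¼ ln(1 − 2Q).
1 − 2P − Q = 0.489304, giving −½ ln(0.489304) = 0.357386.
1 − 2Q = 0.397696, giving −¼ ln(0.397696) = 0.230517.
d = 0.357386 + 0.230517 = 0.587903.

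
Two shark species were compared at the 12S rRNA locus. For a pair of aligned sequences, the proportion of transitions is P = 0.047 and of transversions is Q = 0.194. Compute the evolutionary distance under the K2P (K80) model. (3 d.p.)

Under the Kimura two-parameter model, d = −½ ln(1 − 2P − Q) − ¼ ln(1 − 2Q).
1 − 2P − Q = 0.712, giving −½ ln(0.712) = 0.169839.
1 − 2Q = 0.612, giving −¼ ln(0.612) = 0.122756.
d = 0.169839 + 0.122756 = 0.292595.

0.293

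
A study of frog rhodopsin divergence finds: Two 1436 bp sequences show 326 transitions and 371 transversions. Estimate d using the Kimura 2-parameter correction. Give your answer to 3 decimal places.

0.805

P = 326/1436 ≈ 0.227019 and Q = 371/1436 ≈ 0.258357.
Under the Kimura two-parameter model, d = −½ ln(1 − 2P − Q) − ¼ ln(1 − 2Q).
1 − 2P − Q = 0.287605, giving −½ ln(0.287605) = 0.623084.
1 − 2Q = 0.483286, giving −¼ ln(0.483286) = 0.181787.
d = 0.623084 + 0.181787 = 0.804871.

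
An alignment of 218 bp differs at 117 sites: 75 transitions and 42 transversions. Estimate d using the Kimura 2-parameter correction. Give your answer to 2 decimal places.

1.18

P = 75/218 ≈ 0.344037 and Q = 42/218 ≈ 0.192661.
Under the Kimura two-parameter model, d = −½ ln(1 − 2P − Q) − ¼ ln(1 − 2Q).
1 − 2P − Q = 0.119265, giving −½ ln(0.119265) = 1.063204.
1 − 2Q = 0.614678, giving −¼ ln(0.614678) = 0.121664.
d = 1.063204 + 0.121664 = 1.184868.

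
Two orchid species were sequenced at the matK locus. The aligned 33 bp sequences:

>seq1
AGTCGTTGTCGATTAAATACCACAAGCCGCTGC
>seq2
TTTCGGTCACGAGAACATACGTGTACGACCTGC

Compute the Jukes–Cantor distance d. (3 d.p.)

0.780

The sequences differ at 16 of 33 sites, so p = 16/33 ≈ 0.484848.
d = −(3/4) ln(1 − 4p/3) = −0.75 ln(1 − 0.646464) = −0.75 ln(0.353536)
  = −0.75 × (-1.039770) = 0.779828 substitutions/site.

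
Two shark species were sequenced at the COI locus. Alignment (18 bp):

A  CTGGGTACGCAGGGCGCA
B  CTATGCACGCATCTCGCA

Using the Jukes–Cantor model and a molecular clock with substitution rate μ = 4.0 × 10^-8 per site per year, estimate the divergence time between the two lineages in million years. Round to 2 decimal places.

5.51

The sequences differ at 6 of 18 sites (3, 4, 6, 12, 13, 14), so p = 6/18 ≈ 0.333333.
d = −(3/4) ln(1 − 4p/3) = −0.75 ln(1 − 0.444444) = −0.75 ln(0.555556)
  = −0.75 × (-0.587786) = 0.440840 substitutions/site.
Under a molecular clock d = 2μt, so t = d/(2μ) = 0.440840 / (2 × 4.0 × 10^-8) = 5.51 million years.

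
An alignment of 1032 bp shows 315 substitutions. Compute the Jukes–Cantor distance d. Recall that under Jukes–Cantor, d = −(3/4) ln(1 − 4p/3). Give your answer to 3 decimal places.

0.392

p = 315/1032 ≈ 0.305233.
d = −(3/4) ln(1 − 4p/3) = −0.75 ln(1 − 0.406977) = −0.75 ln(0.593023)
  = −0.75 × (-0.522522) = 0.391892 substitutions/site.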